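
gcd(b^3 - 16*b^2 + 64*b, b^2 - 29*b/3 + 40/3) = b - 8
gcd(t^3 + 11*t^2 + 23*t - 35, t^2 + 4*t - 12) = 1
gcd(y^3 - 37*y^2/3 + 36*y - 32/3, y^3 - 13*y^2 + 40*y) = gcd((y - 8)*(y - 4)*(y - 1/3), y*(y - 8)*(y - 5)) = y - 8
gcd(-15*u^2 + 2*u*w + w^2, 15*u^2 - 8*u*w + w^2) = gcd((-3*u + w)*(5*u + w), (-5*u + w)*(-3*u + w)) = 3*u - w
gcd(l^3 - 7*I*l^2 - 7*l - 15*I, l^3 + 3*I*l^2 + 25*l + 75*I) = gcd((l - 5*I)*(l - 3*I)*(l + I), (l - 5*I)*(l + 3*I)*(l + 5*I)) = l - 5*I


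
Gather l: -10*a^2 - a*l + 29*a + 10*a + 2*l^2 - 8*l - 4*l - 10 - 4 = -10*a^2 + 39*a + 2*l^2 + l*(-a - 12) - 14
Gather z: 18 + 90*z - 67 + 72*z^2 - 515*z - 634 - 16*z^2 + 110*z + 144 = 56*z^2 - 315*z - 539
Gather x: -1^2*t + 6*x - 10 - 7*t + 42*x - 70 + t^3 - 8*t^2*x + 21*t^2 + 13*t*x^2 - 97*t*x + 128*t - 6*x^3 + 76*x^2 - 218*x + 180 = t^3 + 21*t^2 + 120*t - 6*x^3 + x^2*(13*t + 76) + x*(-8*t^2 - 97*t - 170) + 100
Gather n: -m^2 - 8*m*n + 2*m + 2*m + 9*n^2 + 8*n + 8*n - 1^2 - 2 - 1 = -m^2 + 4*m + 9*n^2 + n*(16 - 8*m) - 4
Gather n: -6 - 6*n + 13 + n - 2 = 5 - 5*n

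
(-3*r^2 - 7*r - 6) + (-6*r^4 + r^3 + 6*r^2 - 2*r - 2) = -6*r^4 + r^3 + 3*r^2 - 9*r - 8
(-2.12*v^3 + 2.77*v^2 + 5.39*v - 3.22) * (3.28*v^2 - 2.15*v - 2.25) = -6.9536*v^5 + 13.6436*v^4 + 16.4937*v^3 - 28.3826*v^2 - 5.2045*v + 7.245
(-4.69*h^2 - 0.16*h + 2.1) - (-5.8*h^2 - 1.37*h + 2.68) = 1.11*h^2 + 1.21*h - 0.58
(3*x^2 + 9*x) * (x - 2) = 3*x^3 + 3*x^2 - 18*x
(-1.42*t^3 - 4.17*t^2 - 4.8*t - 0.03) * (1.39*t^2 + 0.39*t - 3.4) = -1.9738*t^5 - 6.3501*t^4 - 3.4703*t^3 + 12.2643*t^2 + 16.3083*t + 0.102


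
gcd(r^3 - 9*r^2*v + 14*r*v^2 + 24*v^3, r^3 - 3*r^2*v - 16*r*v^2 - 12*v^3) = r^2 - 5*r*v - 6*v^2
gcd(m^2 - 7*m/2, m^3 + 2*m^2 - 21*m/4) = m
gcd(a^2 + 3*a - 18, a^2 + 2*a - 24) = a + 6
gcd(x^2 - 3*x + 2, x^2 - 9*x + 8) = x - 1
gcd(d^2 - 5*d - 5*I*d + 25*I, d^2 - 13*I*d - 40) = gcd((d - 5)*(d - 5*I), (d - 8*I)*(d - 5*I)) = d - 5*I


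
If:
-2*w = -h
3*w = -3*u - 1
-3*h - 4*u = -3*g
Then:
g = 2*w/3 - 4/9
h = 2*w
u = -w - 1/3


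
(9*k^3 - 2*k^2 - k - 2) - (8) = 9*k^3 - 2*k^2 - k - 10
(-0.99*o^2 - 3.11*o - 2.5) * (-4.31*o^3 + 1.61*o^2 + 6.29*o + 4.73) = 4.2669*o^5 + 11.8102*o^4 - 0.459200000000002*o^3 - 28.2696*o^2 - 30.4353*o - 11.825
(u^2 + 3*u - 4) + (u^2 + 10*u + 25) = 2*u^2 + 13*u + 21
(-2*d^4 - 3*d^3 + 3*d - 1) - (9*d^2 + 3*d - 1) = -2*d^4 - 3*d^3 - 9*d^2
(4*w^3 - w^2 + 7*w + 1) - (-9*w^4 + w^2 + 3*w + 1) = 9*w^4 + 4*w^3 - 2*w^2 + 4*w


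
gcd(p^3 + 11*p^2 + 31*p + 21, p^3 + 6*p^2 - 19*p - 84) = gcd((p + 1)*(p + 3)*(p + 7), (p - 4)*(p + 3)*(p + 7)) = p^2 + 10*p + 21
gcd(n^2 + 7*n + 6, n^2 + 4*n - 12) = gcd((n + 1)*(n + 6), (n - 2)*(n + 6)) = n + 6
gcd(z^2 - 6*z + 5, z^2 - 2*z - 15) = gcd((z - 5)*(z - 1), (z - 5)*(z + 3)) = z - 5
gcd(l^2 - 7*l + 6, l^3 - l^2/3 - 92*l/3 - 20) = l - 6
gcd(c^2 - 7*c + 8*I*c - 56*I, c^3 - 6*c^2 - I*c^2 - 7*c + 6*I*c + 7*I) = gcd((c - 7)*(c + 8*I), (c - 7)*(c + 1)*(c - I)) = c - 7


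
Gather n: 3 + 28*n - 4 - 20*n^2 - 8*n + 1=-20*n^2 + 20*n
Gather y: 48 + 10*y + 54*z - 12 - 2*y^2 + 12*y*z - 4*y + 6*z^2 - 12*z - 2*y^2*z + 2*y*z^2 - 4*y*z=y^2*(-2*z - 2) + y*(2*z^2 + 8*z + 6) + 6*z^2 + 42*z + 36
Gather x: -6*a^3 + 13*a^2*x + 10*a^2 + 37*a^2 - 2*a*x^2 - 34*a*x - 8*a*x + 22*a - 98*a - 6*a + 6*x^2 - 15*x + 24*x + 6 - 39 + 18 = -6*a^3 + 47*a^2 - 82*a + x^2*(6 - 2*a) + x*(13*a^2 - 42*a + 9) - 15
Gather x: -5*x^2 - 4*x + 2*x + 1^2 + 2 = -5*x^2 - 2*x + 3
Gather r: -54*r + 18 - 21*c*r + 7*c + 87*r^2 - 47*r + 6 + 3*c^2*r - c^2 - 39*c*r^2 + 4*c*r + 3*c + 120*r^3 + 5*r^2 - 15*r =-c^2 + 10*c + 120*r^3 + r^2*(92 - 39*c) + r*(3*c^2 - 17*c - 116) + 24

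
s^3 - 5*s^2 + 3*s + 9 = (s - 3)^2*(s + 1)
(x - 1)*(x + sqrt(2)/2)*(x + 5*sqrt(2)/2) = x^3 - x^2 + 3*sqrt(2)*x^2 - 3*sqrt(2)*x + 5*x/2 - 5/2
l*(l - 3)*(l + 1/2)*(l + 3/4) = l^4 - 7*l^3/4 - 27*l^2/8 - 9*l/8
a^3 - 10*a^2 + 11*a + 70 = (a - 7)*(a - 5)*(a + 2)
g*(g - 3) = g^2 - 3*g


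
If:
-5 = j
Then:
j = -5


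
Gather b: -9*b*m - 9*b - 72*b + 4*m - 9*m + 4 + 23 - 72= b*(-9*m - 81) - 5*m - 45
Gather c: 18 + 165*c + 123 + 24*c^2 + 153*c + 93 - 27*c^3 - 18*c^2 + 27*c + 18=-27*c^3 + 6*c^2 + 345*c + 252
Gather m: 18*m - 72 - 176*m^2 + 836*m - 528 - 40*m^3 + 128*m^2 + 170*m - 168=-40*m^3 - 48*m^2 + 1024*m - 768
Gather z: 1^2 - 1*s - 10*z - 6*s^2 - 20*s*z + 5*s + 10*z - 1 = -6*s^2 - 20*s*z + 4*s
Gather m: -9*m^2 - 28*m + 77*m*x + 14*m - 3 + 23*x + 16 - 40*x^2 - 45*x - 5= -9*m^2 + m*(77*x - 14) - 40*x^2 - 22*x + 8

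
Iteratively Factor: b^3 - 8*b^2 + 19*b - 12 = (b - 1)*(b^2 - 7*b + 12) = (b - 3)*(b - 1)*(b - 4)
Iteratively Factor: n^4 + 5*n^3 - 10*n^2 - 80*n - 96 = (n + 3)*(n^3 + 2*n^2 - 16*n - 32) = (n + 3)*(n + 4)*(n^2 - 2*n - 8) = (n - 4)*(n + 3)*(n + 4)*(n + 2)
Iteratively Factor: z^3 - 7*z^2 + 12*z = (z - 3)*(z^2 - 4*z) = z*(z - 3)*(z - 4)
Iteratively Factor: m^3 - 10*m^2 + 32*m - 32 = (m - 2)*(m^2 - 8*m + 16) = (m - 4)*(m - 2)*(m - 4)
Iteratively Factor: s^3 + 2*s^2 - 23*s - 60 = (s + 4)*(s^2 - 2*s - 15) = (s - 5)*(s + 4)*(s + 3)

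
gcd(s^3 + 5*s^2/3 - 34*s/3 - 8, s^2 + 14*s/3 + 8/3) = s^2 + 14*s/3 + 8/3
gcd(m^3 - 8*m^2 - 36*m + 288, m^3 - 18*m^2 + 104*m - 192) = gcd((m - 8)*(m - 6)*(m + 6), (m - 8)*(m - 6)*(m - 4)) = m^2 - 14*m + 48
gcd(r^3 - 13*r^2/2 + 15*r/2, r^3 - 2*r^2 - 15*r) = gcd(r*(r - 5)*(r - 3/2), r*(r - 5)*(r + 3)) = r^2 - 5*r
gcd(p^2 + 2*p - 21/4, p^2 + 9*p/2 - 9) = p - 3/2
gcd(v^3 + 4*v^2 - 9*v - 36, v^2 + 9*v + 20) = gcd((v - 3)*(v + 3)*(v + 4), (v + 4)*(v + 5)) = v + 4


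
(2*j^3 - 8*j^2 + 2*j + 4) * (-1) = -2*j^3 + 8*j^2 - 2*j - 4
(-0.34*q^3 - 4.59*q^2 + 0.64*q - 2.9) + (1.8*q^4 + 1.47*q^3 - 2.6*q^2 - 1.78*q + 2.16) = 1.8*q^4 + 1.13*q^3 - 7.19*q^2 - 1.14*q - 0.74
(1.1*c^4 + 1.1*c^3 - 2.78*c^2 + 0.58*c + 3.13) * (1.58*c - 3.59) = 1.738*c^5 - 2.211*c^4 - 8.3414*c^3 + 10.8966*c^2 + 2.8632*c - 11.2367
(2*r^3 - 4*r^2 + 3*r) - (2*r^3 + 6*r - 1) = -4*r^2 - 3*r + 1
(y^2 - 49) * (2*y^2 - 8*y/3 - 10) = 2*y^4 - 8*y^3/3 - 108*y^2 + 392*y/3 + 490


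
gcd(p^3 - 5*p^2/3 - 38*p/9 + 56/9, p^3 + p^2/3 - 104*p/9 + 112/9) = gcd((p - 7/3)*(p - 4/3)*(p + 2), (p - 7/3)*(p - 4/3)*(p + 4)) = p^2 - 11*p/3 + 28/9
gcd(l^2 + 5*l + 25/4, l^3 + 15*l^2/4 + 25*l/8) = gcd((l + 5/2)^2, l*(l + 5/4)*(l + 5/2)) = l + 5/2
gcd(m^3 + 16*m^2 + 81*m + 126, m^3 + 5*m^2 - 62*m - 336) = m^2 + 13*m + 42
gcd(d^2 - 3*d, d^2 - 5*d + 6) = d - 3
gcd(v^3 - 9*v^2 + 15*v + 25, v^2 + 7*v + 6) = v + 1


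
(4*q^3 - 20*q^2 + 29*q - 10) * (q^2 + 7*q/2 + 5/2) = 4*q^5 - 6*q^4 - 31*q^3 + 83*q^2/2 + 75*q/2 - 25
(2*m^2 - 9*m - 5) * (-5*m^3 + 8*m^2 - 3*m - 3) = -10*m^5 + 61*m^4 - 53*m^3 - 19*m^2 + 42*m + 15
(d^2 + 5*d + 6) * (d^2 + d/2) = d^4 + 11*d^3/2 + 17*d^2/2 + 3*d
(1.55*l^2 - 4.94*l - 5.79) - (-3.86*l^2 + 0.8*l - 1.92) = 5.41*l^2 - 5.74*l - 3.87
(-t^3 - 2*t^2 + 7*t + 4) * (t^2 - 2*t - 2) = -t^5 + 13*t^3 - 6*t^2 - 22*t - 8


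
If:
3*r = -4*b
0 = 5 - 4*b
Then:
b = 5/4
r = -5/3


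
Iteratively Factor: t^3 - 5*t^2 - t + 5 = (t + 1)*(t^2 - 6*t + 5) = (t - 1)*(t + 1)*(t - 5)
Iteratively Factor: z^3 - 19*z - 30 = (z + 3)*(z^2 - 3*z - 10) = (z + 2)*(z + 3)*(z - 5)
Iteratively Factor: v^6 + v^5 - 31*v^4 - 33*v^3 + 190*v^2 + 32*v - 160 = (v - 5)*(v^5 + 6*v^4 - v^3 - 38*v^2 + 32) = (v - 5)*(v - 2)*(v^4 + 8*v^3 + 15*v^2 - 8*v - 16) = (v - 5)*(v - 2)*(v + 1)*(v^3 + 7*v^2 + 8*v - 16) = (v - 5)*(v - 2)*(v + 1)*(v + 4)*(v^2 + 3*v - 4) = (v - 5)*(v - 2)*(v - 1)*(v + 1)*(v + 4)*(v + 4)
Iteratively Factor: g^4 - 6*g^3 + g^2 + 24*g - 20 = (g - 2)*(g^3 - 4*g^2 - 7*g + 10) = (g - 5)*(g - 2)*(g^2 + g - 2) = (g - 5)*(g - 2)*(g - 1)*(g + 2)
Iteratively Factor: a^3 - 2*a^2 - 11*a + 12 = (a + 3)*(a^2 - 5*a + 4) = (a - 1)*(a + 3)*(a - 4)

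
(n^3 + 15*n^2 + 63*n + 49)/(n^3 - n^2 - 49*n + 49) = (n^2 + 8*n + 7)/(n^2 - 8*n + 7)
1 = 1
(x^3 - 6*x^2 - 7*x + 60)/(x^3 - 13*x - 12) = (x - 5)/(x + 1)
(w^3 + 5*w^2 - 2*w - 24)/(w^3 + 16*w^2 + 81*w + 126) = (w^2 + 2*w - 8)/(w^2 + 13*w + 42)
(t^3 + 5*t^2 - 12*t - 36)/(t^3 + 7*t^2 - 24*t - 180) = (t^2 - t - 6)/(t^2 + t - 30)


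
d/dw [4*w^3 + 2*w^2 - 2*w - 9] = 12*w^2 + 4*w - 2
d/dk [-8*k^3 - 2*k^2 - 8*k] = -24*k^2 - 4*k - 8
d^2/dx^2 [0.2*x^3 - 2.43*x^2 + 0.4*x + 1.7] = 1.2*x - 4.86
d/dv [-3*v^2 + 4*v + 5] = 4 - 6*v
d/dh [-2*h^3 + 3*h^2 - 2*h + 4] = -6*h^2 + 6*h - 2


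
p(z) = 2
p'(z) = 0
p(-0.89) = 2.00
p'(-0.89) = 0.00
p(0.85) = 2.00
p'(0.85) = 0.00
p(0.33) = 2.00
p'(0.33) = 0.00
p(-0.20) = 2.00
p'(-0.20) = 0.00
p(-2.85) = 2.00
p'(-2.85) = 0.00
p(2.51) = 2.00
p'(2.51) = 0.00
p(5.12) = 2.00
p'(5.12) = 0.00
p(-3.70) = 2.00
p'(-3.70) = 0.00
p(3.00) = 2.00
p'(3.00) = 0.00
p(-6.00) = 2.00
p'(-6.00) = 0.00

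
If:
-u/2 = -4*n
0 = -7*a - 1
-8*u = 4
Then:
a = -1/7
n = -1/16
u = -1/2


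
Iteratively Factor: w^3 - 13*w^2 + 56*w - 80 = (w - 4)*(w^2 - 9*w + 20) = (w - 5)*(w - 4)*(w - 4)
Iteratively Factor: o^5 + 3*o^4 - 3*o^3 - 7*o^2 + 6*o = (o + 3)*(o^4 - 3*o^2 + 2*o) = o*(o + 3)*(o^3 - 3*o + 2) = o*(o + 2)*(o + 3)*(o^2 - 2*o + 1) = o*(o - 1)*(o + 2)*(o + 3)*(o - 1)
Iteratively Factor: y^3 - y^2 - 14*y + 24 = (y - 3)*(y^2 + 2*y - 8) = (y - 3)*(y + 4)*(y - 2)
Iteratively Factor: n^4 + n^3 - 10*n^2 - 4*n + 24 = (n + 2)*(n^3 - n^2 - 8*n + 12) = (n - 2)*(n + 2)*(n^2 + n - 6) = (n - 2)^2*(n + 2)*(n + 3)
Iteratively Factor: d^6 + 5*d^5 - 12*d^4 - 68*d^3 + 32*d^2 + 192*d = (d - 2)*(d^5 + 7*d^4 + 2*d^3 - 64*d^2 - 96*d) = d*(d - 2)*(d^4 + 7*d^3 + 2*d^2 - 64*d - 96) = d*(d - 2)*(d + 4)*(d^3 + 3*d^2 - 10*d - 24) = d*(d - 3)*(d - 2)*(d + 4)*(d^2 + 6*d + 8) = d*(d - 3)*(d - 2)*(d + 2)*(d + 4)*(d + 4)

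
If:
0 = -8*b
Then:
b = 0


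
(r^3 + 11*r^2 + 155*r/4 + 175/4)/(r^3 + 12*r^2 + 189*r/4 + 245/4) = (2*r + 5)/(2*r + 7)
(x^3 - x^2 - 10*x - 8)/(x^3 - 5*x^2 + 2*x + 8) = (x + 2)/(x - 2)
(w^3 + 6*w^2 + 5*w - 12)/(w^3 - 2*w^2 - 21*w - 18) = (w^2 + 3*w - 4)/(w^2 - 5*w - 6)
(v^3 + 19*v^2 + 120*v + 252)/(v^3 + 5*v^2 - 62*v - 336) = (v + 6)/(v - 8)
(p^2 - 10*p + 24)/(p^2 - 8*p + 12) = (p - 4)/(p - 2)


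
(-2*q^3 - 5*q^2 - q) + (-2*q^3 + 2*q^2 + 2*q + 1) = -4*q^3 - 3*q^2 + q + 1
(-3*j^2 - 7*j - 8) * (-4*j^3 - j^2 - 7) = 12*j^5 + 31*j^4 + 39*j^3 + 29*j^2 + 49*j + 56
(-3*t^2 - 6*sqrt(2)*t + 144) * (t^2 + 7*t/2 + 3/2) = -3*t^4 - 21*t^3/2 - 6*sqrt(2)*t^3 - 21*sqrt(2)*t^2 + 279*t^2/2 - 9*sqrt(2)*t + 504*t + 216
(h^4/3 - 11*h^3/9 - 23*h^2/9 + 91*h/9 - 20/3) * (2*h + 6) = 2*h^5/3 - 4*h^4/9 - 112*h^3/9 + 44*h^2/9 + 142*h/3 - 40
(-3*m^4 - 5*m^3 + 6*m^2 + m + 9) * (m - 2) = -3*m^5 + m^4 + 16*m^3 - 11*m^2 + 7*m - 18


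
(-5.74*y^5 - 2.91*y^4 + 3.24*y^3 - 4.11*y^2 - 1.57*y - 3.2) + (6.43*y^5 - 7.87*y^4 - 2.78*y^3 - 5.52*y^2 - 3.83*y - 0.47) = 0.69*y^5 - 10.78*y^4 + 0.46*y^3 - 9.63*y^2 - 5.4*y - 3.67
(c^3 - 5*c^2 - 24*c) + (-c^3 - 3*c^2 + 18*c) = -8*c^2 - 6*c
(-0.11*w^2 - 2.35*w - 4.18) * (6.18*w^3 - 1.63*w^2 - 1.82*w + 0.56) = -0.6798*w^5 - 14.3437*w^4 - 21.8017*w^3 + 11.0288*w^2 + 6.2916*w - 2.3408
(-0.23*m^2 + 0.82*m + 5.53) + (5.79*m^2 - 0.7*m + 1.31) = 5.56*m^2 + 0.12*m + 6.84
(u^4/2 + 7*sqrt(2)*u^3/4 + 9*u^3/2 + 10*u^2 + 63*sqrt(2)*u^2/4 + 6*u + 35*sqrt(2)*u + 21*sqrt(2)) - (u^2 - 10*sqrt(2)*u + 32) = u^4/2 + 7*sqrt(2)*u^3/4 + 9*u^3/2 + 9*u^2 + 63*sqrt(2)*u^2/4 + 6*u + 45*sqrt(2)*u - 32 + 21*sqrt(2)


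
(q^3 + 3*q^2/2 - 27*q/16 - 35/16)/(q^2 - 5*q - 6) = (q^2 + q/2 - 35/16)/(q - 6)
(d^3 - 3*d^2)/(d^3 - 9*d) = d/(d + 3)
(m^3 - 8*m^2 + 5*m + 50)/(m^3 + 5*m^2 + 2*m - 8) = (m^2 - 10*m + 25)/(m^2 + 3*m - 4)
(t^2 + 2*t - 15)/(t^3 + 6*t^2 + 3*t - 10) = (t - 3)/(t^2 + t - 2)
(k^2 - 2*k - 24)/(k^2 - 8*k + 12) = (k + 4)/(k - 2)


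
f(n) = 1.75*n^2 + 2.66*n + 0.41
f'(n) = 3.5*n + 2.66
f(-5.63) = 40.90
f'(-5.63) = -17.04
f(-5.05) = 31.61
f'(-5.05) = -15.02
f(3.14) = 26.02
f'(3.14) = 13.65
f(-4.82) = 28.25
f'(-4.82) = -14.21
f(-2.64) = 5.58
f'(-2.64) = -6.58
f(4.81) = 53.69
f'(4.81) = 19.50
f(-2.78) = 6.54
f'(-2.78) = -7.07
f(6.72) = 97.31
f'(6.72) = 26.18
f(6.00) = 79.37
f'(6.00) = 23.66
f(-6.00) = 47.45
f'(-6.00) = -18.34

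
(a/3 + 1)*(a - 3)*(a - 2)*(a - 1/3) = a^4/3 - 7*a^3/9 - 25*a^2/9 + 7*a - 2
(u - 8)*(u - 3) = u^2 - 11*u + 24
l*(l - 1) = l^2 - l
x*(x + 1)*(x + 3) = x^3 + 4*x^2 + 3*x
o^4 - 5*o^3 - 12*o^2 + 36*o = o*(o - 6)*(o - 2)*(o + 3)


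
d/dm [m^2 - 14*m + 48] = 2*m - 14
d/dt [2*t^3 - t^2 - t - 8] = 6*t^2 - 2*t - 1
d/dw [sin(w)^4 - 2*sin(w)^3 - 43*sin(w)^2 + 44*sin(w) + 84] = 2*(2*sin(w)^3 - 3*sin(w)^2 - 43*sin(w) + 22)*cos(w)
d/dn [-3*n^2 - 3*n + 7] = -6*n - 3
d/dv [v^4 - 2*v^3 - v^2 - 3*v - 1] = 4*v^3 - 6*v^2 - 2*v - 3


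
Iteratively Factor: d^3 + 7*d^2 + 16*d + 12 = (d + 3)*(d^2 + 4*d + 4) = (d + 2)*(d + 3)*(d + 2)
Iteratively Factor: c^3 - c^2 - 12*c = (c)*(c^2 - c - 12) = c*(c + 3)*(c - 4)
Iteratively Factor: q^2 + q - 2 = (q + 2)*(q - 1)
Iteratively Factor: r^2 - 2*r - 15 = (r + 3)*(r - 5)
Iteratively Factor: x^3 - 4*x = (x + 2)*(x^2 - 2*x) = (x - 2)*(x + 2)*(x)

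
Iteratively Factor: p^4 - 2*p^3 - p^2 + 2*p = (p)*(p^3 - 2*p^2 - p + 2) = p*(p - 2)*(p^2 - 1) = p*(p - 2)*(p + 1)*(p - 1)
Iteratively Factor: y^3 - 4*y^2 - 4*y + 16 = (y - 2)*(y^2 - 2*y - 8) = (y - 2)*(y + 2)*(y - 4)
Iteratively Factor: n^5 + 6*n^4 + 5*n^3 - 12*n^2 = (n)*(n^4 + 6*n^3 + 5*n^2 - 12*n) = n*(n + 4)*(n^3 + 2*n^2 - 3*n) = n*(n - 1)*(n + 4)*(n^2 + 3*n) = n*(n - 1)*(n + 3)*(n + 4)*(n)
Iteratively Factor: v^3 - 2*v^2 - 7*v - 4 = (v - 4)*(v^2 + 2*v + 1) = (v - 4)*(v + 1)*(v + 1)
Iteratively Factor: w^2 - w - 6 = (w - 3)*(w + 2)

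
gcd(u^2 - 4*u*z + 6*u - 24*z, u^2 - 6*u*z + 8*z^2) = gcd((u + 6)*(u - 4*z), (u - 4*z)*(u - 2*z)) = -u + 4*z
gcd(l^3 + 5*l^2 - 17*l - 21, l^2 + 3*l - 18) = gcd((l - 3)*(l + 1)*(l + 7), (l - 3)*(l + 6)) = l - 3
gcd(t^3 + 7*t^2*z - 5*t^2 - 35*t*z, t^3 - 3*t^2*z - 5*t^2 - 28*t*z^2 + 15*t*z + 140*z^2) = t - 5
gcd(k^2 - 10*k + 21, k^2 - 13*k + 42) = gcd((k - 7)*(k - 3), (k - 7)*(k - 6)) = k - 7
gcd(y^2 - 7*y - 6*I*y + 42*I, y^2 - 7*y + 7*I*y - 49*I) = y - 7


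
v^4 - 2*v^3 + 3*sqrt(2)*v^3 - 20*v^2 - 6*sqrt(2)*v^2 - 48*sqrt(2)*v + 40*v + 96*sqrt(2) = (v - 2)*(v - 3*sqrt(2))*(v + 2*sqrt(2))*(v + 4*sqrt(2))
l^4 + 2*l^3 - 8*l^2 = l^2*(l - 2)*(l + 4)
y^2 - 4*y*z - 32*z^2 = (y - 8*z)*(y + 4*z)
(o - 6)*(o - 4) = o^2 - 10*o + 24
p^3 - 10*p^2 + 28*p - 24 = (p - 6)*(p - 2)^2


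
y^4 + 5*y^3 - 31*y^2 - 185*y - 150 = (y - 6)*(y + 1)*(y + 5)^2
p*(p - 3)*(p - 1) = p^3 - 4*p^2 + 3*p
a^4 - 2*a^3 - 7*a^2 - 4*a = a*(a - 4)*(a + 1)^2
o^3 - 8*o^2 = o^2*(o - 8)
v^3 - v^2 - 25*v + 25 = (v - 5)*(v - 1)*(v + 5)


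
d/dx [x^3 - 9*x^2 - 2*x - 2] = 3*x^2 - 18*x - 2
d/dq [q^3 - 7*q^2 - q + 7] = 3*q^2 - 14*q - 1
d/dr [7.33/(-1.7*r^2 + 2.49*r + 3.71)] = (24.922*r - 18.2517)/(-1.7*r^2 + 2.49*r + 3.71)^2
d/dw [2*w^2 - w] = 4*w - 1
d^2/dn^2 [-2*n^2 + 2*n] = -4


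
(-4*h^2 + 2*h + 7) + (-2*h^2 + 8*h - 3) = -6*h^2 + 10*h + 4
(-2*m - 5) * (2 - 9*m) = 18*m^2 + 41*m - 10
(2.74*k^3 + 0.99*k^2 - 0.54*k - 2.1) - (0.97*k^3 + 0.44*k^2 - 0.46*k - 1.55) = 1.77*k^3 + 0.55*k^2 - 0.08*k - 0.55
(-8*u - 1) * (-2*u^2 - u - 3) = 16*u^3 + 10*u^2 + 25*u + 3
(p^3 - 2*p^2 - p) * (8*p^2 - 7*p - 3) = 8*p^5 - 23*p^4 + 3*p^3 + 13*p^2 + 3*p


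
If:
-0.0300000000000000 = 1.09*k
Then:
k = -0.03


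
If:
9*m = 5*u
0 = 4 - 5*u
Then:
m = 4/9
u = 4/5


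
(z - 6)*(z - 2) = z^2 - 8*z + 12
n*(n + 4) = n^2 + 4*n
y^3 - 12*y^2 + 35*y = y*(y - 7)*(y - 5)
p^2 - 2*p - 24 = (p - 6)*(p + 4)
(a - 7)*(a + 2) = a^2 - 5*a - 14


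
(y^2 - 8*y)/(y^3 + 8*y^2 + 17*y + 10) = y*(y - 8)/(y^3 + 8*y^2 + 17*y + 10)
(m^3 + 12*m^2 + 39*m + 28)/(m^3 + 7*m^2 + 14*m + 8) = (m + 7)/(m + 2)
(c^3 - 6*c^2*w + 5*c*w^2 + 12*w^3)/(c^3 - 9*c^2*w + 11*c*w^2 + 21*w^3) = (-c + 4*w)/(-c + 7*w)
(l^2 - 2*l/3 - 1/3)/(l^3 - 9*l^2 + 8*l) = (l + 1/3)/(l*(l - 8))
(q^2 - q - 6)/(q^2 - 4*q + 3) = (q + 2)/(q - 1)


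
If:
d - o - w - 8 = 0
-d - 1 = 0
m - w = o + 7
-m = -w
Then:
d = -1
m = -2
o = -7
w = -2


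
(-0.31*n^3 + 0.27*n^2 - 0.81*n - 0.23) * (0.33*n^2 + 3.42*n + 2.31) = -0.1023*n^5 - 0.9711*n^4 - 0.06*n^3 - 2.2224*n^2 - 2.6577*n - 0.5313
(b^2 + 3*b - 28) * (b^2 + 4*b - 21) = b^4 + 7*b^3 - 37*b^2 - 175*b + 588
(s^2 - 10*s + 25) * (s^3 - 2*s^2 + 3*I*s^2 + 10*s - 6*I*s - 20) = s^5 - 12*s^4 + 3*I*s^4 + 55*s^3 - 36*I*s^3 - 170*s^2 + 135*I*s^2 + 450*s - 150*I*s - 500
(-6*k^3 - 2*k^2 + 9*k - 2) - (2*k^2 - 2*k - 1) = -6*k^3 - 4*k^2 + 11*k - 1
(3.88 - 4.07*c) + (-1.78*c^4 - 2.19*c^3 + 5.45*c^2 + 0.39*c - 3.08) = -1.78*c^4 - 2.19*c^3 + 5.45*c^2 - 3.68*c + 0.8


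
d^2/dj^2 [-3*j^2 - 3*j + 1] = -6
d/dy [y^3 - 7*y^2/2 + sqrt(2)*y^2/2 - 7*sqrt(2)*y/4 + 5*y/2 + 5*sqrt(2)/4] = 3*y^2 - 7*y + sqrt(2)*y - 7*sqrt(2)/4 + 5/2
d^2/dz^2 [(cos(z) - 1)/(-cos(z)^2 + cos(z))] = (cos(z)^2 - 2)/cos(z)^3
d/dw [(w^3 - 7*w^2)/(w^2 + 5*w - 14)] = w*(w^3 + 10*w^2 - 77*w + 196)/(w^4 + 10*w^3 - 3*w^2 - 140*w + 196)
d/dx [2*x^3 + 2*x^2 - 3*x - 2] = 6*x^2 + 4*x - 3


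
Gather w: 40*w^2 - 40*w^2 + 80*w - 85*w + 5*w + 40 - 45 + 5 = 0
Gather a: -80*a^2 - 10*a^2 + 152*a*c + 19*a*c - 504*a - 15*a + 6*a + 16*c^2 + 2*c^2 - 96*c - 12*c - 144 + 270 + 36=-90*a^2 + a*(171*c - 513) + 18*c^2 - 108*c + 162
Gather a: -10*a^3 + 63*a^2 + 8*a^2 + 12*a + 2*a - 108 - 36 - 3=-10*a^3 + 71*a^2 + 14*a - 147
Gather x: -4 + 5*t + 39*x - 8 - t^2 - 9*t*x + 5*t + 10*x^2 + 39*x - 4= -t^2 + 10*t + 10*x^2 + x*(78 - 9*t) - 16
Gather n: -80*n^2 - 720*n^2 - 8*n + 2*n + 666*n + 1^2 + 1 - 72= -800*n^2 + 660*n - 70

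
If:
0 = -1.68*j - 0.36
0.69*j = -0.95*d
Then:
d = 0.16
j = -0.21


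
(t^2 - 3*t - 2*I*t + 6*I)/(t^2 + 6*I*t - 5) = (t^2 - 3*t - 2*I*t + 6*I)/(t^2 + 6*I*t - 5)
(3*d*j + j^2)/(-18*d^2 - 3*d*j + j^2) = -j/(6*d - j)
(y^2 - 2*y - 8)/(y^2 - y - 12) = (y + 2)/(y + 3)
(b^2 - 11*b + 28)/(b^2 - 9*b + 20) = (b - 7)/(b - 5)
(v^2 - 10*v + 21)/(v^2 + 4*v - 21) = (v - 7)/(v + 7)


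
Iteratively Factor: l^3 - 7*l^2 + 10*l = (l)*(l^2 - 7*l + 10) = l*(l - 5)*(l - 2)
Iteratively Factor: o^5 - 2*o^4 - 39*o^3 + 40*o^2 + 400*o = (o + 4)*(o^4 - 6*o^3 - 15*o^2 + 100*o) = o*(o + 4)*(o^3 - 6*o^2 - 15*o + 100) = o*(o - 5)*(o + 4)*(o^2 - o - 20) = o*(o - 5)^2*(o + 4)*(o + 4)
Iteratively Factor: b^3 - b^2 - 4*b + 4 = (b - 1)*(b^2 - 4) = (b - 1)*(b + 2)*(b - 2)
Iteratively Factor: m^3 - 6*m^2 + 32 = (m - 4)*(m^2 - 2*m - 8) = (m - 4)^2*(m + 2)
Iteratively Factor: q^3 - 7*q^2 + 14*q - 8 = (q - 4)*(q^2 - 3*q + 2) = (q - 4)*(q - 1)*(q - 2)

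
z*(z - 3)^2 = z^3 - 6*z^2 + 9*z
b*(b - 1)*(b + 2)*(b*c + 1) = b^4*c + b^3*c + b^3 - 2*b^2*c + b^2 - 2*b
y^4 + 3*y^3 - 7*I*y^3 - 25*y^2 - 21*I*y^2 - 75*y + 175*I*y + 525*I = (y - 5)*(y + 3)*(y + 5)*(y - 7*I)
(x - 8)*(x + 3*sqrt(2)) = x^2 - 8*x + 3*sqrt(2)*x - 24*sqrt(2)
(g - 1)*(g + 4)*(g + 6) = g^3 + 9*g^2 + 14*g - 24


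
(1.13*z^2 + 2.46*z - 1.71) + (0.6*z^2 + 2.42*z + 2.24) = 1.73*z^2 + 4.88*z + 0.53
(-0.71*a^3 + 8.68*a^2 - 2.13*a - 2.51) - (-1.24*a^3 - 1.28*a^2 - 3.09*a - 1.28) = 0.53*a^3 + 9.96*a^2 + 0.96*a - 1.23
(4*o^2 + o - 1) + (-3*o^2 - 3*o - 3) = o^2 - 2*o - 4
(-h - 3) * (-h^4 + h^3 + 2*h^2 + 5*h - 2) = h^5 + 2*h^4 - 5*h^3 - 11*h^2 - 13*h + 6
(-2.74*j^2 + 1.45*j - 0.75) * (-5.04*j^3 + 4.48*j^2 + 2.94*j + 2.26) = 13.8096*j^5 - 19.5832*j^4 + 2.2204*j^3 - 5.2894*j^2 + 1.072*j - 1.695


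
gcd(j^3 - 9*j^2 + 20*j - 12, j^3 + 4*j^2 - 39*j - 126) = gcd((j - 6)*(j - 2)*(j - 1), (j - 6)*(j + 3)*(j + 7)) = j - 6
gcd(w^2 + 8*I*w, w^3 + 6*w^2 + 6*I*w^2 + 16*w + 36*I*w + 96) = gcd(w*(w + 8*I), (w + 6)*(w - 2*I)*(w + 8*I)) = w + 8*I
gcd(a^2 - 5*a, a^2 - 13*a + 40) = a - 5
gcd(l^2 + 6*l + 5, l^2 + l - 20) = l + 5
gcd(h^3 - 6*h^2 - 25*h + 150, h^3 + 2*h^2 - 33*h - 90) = h^2 - h - 30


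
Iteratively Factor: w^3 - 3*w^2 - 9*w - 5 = (w - 5)*(w^2 + 2*w + 1) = (w - 5)*(w + 1)*(w + 1)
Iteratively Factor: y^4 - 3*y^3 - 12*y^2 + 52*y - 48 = (y - 2)*(y^3 - y^2 - 14*y + 24) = (y - 2)*(y + 4)*(y^2 - 5*y + 6) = (y - 2)^2*(y + 4)*(y - 3)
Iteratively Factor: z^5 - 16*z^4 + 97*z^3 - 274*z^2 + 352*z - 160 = (z - 4)*(z^4 - 12*z^3 + 49*z^2 - 78*z + 40) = (z - 4)*(z - 1)*(z^3 - 11*z^2 + 38*z - 40) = (z - 4)*(z - 2)*(z - 1)*(z^2 - 9*z + 20) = (z - 5)*(z - 4)*(z - 2)*(z - 1)*(z - 4)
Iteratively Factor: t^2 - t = (t)*(t - 1)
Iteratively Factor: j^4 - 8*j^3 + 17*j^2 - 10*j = (j - 2)*(j^3 - 6*j^2 + 5*j) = j*(j - 2)*(j^2 - 6*j + 5) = j*(j - 5)*(j - 2)*(j - 1)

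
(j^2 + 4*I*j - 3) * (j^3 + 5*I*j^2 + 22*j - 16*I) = j^5 + 9*I*j^4 - j^3 + 57*I*j^2 - 2*j + 48*I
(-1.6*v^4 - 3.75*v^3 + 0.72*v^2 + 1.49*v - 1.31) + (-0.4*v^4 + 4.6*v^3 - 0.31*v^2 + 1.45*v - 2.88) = -2.0*v^4 + 0.85*v^3 + 0.41*v^2 + 2.94*v - 4.19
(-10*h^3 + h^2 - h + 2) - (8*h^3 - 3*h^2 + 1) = -18*h^3 + 4*h^2 - h + 1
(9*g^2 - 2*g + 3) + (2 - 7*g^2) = 2*g^2 - 2*g + 5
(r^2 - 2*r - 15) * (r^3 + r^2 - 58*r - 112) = r^5 - r^4 - 75*r^3 - 11*r^2 + 1094*r + 1680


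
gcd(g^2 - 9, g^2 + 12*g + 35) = 1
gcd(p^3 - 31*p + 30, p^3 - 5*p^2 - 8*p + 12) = p - 1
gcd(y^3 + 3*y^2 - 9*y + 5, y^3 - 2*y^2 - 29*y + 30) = y^2 + 4*y - 5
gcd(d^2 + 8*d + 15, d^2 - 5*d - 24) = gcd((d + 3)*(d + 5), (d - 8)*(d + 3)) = d + 3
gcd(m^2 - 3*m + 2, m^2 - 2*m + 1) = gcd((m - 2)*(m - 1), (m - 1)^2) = m - 1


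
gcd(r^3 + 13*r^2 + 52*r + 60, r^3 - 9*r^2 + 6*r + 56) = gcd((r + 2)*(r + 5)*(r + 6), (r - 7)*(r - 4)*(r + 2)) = r + 2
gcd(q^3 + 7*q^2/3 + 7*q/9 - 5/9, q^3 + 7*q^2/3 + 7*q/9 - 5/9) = q^3 + 7*q^2/3 + 7*q/9 - 5/9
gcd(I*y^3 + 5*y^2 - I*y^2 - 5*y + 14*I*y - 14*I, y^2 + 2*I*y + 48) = 1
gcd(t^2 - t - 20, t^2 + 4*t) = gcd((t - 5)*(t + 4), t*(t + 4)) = t + 4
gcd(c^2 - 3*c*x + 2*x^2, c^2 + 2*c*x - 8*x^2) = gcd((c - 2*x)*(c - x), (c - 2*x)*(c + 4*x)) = -c + 2*x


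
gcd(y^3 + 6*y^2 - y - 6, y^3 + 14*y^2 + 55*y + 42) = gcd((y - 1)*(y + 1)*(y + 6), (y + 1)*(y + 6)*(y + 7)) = y^2 + 7*y + 6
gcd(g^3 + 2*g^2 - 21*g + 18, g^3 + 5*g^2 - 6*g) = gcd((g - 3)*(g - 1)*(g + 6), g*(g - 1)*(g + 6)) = g^2 + 5*g - 6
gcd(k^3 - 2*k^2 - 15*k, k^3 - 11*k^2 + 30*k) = k^2 - 5*k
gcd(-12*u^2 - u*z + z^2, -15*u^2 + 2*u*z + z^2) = 1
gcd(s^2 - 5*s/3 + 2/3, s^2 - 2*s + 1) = s - 1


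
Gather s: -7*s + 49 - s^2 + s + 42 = -s^2 - 6*s + 91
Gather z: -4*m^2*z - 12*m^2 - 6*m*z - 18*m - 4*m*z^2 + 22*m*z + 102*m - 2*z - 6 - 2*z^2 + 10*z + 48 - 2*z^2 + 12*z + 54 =-12*m^2 + 84*m + z^2*(-4*m - 4) + z*(-4*m^2 + 16*m + 20) + 96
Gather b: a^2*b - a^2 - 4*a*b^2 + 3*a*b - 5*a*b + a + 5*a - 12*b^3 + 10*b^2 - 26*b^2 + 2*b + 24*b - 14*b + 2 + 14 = -a^2 + 6*a - 12*b^3 + b^2*(-4*a - 16) + b*(a^2 - 2*a + 12) + 16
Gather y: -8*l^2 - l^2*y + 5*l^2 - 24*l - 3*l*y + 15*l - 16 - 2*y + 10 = -3*l^2 - 9*l + y*(-l^2 - 3*l - 2) - 6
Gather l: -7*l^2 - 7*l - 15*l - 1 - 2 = -7*l^2 - 22*l - 3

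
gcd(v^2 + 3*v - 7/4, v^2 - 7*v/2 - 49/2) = v + 7/2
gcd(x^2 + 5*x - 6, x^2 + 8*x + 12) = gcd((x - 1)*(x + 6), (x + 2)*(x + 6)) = x + 6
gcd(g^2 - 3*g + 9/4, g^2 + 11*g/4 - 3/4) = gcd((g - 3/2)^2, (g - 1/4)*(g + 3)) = 1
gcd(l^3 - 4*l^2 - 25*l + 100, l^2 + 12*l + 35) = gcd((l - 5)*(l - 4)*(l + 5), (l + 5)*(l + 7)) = l + 5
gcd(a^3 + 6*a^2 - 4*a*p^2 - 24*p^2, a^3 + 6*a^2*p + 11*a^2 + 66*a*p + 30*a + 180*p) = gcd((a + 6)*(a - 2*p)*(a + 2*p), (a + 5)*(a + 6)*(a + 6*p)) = a + 6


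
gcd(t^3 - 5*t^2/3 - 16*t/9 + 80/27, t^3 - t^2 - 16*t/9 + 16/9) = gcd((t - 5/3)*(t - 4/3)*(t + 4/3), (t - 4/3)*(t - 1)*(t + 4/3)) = t^2 - 16/9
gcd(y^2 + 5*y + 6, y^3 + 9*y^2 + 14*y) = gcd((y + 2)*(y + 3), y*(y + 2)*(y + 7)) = y + 2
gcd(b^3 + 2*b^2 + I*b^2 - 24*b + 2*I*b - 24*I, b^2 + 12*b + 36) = b + 6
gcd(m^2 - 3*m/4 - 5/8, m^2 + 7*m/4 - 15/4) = m - 5/4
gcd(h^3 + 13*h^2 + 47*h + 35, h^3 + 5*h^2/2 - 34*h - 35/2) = h + 7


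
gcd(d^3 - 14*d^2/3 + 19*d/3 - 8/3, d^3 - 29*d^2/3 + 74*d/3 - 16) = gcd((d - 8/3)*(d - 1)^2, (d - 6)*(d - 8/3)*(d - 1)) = d^2 - 11*d/3 + 8/3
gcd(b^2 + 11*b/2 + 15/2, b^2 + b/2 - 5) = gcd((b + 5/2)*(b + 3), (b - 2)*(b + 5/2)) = b + 5/2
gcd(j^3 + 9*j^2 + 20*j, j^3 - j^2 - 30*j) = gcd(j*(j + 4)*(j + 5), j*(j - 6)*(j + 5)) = j^2 + 5*j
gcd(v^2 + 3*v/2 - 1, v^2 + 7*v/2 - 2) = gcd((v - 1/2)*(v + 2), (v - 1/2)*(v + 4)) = v - 1/2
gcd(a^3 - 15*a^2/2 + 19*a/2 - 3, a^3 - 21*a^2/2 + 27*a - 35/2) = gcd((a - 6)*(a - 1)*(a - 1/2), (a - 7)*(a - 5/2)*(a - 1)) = a - 1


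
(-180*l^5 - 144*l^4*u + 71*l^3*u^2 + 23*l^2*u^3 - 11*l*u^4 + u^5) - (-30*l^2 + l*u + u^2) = -180*l^5 - 144*l^4*u + 71*l^3*u^2 + 23*l^2*u^3 + 30*l^2 - 11*l*u^4 - l*u + u^5 - u^2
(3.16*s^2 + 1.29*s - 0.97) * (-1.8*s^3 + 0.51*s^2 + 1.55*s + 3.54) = -5.688*s^5 - 0.7104*s^4 + 7.3019*s^3 + 12.6912*s^2 + 3.0631*s - 3.4338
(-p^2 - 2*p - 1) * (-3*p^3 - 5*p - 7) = 3*p^5 + 6*p^4 + 8*p^3 + 17*p^2 + 19*p + 7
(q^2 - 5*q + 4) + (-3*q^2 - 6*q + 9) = -2*q^2 - 11*q + 13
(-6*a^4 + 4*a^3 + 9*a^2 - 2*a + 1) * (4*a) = -24*a^5 + 16*a^4 + 36*a^3 - 8*a^2 + 4*a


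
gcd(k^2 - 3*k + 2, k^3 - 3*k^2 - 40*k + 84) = k - 2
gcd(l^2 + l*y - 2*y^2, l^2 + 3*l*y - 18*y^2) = 1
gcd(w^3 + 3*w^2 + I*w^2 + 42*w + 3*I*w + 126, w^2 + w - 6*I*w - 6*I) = w - 6*I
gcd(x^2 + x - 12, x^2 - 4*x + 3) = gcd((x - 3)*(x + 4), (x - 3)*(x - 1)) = x - 3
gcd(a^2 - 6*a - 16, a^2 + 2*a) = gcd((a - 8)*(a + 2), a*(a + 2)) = a + 2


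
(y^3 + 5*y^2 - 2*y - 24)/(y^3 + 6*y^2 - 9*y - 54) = (y^2 + 2*y - 8)/(y^2 + 3*y - 18)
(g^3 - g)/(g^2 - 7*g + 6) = g*(g + 1)/(g - 6)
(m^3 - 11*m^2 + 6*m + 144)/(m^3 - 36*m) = (m^2 - 5*m - 24)/(m*(m + 6))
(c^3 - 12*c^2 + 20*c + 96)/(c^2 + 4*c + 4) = (c^2 - 14*c + 48)/(c + 2)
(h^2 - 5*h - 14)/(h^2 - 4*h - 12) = (h - 7)/(h - 6)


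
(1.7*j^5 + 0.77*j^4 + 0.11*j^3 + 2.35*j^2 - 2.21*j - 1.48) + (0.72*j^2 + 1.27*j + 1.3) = 1.7*j^5 + 0.77*j^4 + 0.11*j^3 + 3.07*j^2 - 0.94*j - 0.18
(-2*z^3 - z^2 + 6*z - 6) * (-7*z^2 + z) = 14*z^5 + 5*z^4 - 43*z^3 + 48*z^2 - 6*z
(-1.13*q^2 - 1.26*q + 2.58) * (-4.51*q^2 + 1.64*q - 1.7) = 5.0963*q^4 + 3.8294*q^3 - 11.7812*q^2 + 6.3732*q - 4.386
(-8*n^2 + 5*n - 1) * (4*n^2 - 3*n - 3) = -32*n^4 + 44*n^3 + 5*n^2 - 12*n + 3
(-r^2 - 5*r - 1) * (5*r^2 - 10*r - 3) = -5*r^4 - 15*r^3 + 48*r^2 + 25*r + 3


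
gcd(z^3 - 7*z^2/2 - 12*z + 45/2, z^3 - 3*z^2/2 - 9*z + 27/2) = z^2 + 3*z/2 - 9/2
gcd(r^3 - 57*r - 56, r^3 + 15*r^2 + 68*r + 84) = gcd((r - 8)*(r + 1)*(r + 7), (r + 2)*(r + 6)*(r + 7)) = r + 7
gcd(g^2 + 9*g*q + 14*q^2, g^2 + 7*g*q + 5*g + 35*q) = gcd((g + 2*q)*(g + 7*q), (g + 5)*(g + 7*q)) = g + 7*q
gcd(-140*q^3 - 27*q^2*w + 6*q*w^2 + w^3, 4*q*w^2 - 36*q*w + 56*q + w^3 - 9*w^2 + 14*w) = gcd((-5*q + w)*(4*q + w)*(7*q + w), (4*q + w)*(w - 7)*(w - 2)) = 4*q + w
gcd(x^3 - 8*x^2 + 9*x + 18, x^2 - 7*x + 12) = x - 3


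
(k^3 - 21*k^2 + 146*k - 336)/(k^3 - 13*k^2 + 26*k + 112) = (k - 6)/(k + 2)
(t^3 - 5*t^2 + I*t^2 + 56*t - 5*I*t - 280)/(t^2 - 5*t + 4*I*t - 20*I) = (t^2 + I*t + 56)/(t + 4*I)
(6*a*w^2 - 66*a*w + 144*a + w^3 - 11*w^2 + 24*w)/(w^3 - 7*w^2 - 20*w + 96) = (6*a + w)/(w + 4)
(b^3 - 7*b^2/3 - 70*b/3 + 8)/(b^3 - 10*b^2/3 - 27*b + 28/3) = (b - 6)/(b - 7)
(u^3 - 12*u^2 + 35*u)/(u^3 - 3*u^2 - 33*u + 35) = u*(u - 5)/(u^2 + 4*u - 5)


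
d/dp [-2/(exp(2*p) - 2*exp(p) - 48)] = 4*(exp(p) - 1)*exp(p)/(-exp(2*p) + 2*exp(p) + 48)^2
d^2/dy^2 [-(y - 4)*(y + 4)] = -2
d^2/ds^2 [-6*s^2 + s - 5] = -12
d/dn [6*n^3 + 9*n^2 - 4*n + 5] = 18*n^2 + 18*n - 4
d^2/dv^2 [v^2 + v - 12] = 2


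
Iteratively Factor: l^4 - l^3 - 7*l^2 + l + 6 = (l + 2)*(l^3 - 3*l^2 - l + 3) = (l + 1)*(l + 2)*(l^2 - 4*l + 3) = (l - 1)*(l + 1)*(l + 2)*(l - 3)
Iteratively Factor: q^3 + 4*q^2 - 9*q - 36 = (q + 3)*(q^2 + q - 12) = (q - 3)*(q + 3)*(q + 4)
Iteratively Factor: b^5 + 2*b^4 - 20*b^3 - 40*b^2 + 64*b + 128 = (b + 2)*(b^4 - 20*b^2 + 64) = (b + 2)^2*(b^3 - 2*b^2 - 16*b + 32) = (b - 4)*(b + 2)^2*(b^2 + 2*b - 8) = (b - 4)*(b + 2)^2*(b + 4)*(b - 2)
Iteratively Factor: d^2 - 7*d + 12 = (d - 4)*(d - 3)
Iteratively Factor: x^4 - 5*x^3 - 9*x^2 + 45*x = (x - 5)*(x^3 - 9*x) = x*(x - 5)*(x^2 - 9) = x*(x - 5)*(x - 3)*(x + 3)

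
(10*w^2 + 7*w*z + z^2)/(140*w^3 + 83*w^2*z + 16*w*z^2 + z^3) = (2*w + z)/(28*w^2 + 11*w*z + z^2)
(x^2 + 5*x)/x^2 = (x + 5)/x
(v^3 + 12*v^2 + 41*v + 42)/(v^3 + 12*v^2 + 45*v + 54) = (v^2 + 9*v + 14)/(v^2 + 9*v + 18)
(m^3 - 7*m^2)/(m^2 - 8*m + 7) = m^2/(m - 1)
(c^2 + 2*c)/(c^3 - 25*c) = (c + 2)/(c^2 - 25)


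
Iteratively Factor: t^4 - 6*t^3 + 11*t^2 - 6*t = (t)*(t^3 - 6*t^2 + 11*t - 6) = t*(t - 1)*(t^2 - 5*t + 6) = t*(t - 2)*(t - 1)*(t - 3)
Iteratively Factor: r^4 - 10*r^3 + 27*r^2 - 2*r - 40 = (r + 1)*(r^3 - 11*r^2 + 38*r - 40) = (r - 4)*(r + 1)*(r^2 - 7*r + 10) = (r - 4)*(r - 2)*(r + 1)*(r - 5)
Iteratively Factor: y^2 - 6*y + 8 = (y - 2)*(y - 4)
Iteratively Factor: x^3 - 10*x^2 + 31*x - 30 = (x - 2)*(x^2 - 8*x + 15) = (x - 5)*(x - 2)*(x - 3)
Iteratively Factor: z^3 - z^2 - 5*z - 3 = (z + 1)*(z^2 - 2*z - 3) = (z + 1)^2*(z - 3)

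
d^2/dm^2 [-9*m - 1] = 0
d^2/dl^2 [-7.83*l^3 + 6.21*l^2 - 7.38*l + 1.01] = 12.42 - 46.98*l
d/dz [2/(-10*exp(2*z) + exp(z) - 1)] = (40*exp(z) - 2)*exp(z)/(10*exp(2*z) - exp(z) + 1)^2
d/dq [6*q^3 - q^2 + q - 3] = 18*q^2 - 2*q + 1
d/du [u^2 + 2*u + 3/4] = 2*u + 2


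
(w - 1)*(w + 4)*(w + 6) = w^3 + 9*w^2 + 14*w - 24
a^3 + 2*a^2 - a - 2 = (a - 1)*(a + 1)*(a + 2)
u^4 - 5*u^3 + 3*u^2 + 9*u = u*(u - 3)^2*(u + 1)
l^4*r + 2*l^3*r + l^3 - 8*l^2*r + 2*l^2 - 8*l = l*(l - 2)*(l + 4)*(l*r + 1)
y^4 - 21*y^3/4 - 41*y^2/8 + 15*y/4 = y*(y - 6)*(y - 1/2)*(y + 5/4)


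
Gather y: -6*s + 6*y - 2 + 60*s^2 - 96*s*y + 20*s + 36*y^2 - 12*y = 60*s^2 + 14*s + 36*y^2 + y*(-96*s - 6) - 2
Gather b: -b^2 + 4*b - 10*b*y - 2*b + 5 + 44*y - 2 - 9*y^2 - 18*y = -b^2 + b*(2 - 10*y) - 9*y^2 + 26*y + 3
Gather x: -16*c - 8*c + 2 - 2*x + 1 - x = -24*c - 3*x + 3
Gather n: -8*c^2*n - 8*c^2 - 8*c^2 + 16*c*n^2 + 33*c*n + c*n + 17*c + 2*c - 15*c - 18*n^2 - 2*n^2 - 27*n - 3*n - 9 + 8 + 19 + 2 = -16*c^2 + 4*c + n^2*(16*c - 20) + n*(-8*c^2 + 34*c - 30) + 20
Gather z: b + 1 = b + 1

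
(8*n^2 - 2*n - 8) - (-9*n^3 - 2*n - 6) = 9*n^3 + 8*n^2 - 2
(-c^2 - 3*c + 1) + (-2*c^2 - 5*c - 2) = -3*c^2 - 8*c - 1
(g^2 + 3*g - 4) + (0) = g^2 + 3*g - 4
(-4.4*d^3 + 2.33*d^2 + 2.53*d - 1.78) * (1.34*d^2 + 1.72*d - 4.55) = -5.896*d^5 - 4.4458*d^4 + 27.4178*d^3 - 8.6351*d^2 - 14.5731*d + 8.099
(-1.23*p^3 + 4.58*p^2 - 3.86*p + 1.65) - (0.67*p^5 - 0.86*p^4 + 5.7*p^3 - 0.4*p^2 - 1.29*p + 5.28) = -0.67*p^5 + 0.86*p^4 - 6.93*p^3 + 4.98*p^2 - 2.57*p - 3.63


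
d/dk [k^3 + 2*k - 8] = 3*k^2 + 2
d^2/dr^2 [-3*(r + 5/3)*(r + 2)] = -6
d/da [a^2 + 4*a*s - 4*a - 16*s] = 2*a + 4*s - 4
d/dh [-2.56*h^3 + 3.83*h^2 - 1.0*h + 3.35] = -7.68*h^2 + 7.66*h - 1.0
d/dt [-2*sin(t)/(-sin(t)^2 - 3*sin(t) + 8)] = 2*(cos(t)^2 - 9)*cos(t)/(sin(t)^2 + 3*sin(t) - 8)^2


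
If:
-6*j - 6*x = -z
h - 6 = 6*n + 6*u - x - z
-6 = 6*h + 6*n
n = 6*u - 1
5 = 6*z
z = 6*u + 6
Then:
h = 31/6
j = 1523/36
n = -37/6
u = -31/36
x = -253/6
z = 5/6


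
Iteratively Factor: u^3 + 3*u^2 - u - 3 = (u + 1)*(u^2 + 2*u - 3) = (u + 1)*(u + 3)*(u - 1)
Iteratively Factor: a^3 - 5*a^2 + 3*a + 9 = (a - 3)*(a^2 - 2*a - 3) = (a - 3)*(a + 1)*(a - 3)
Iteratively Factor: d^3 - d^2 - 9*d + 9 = (d - 1)*(d^2 - 9) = (d - 1)*(d + 3)*(d - 3)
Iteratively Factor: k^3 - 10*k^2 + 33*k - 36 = (k - 4)*(k^2 - 6*k + 9) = (k - 4)*(k - 3)*(k - 3)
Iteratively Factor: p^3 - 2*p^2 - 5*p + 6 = (p - 1)*(p^2 - p - 6) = (p - 1)*(p + 2)*(p - 3)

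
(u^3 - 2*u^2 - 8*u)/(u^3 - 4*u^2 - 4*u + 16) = u/(u - 2)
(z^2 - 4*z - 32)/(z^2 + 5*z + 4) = (z - 8)/(z + 1)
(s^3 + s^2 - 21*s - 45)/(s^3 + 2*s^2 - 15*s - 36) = (s - 5)/(s - 4)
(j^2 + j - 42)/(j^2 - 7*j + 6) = (j + 7)/(j - 1)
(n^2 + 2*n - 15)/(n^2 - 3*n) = (n + 5)/n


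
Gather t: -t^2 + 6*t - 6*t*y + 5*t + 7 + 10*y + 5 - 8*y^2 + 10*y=-t^2 + t*(11 - 6*y) - 8*y^2 + 20*y + 12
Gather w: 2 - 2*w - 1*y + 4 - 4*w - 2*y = -6*w - 3*y + 6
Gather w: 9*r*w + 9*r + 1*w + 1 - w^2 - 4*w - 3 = 9*r - w^2 + w*(9*r - 3) - 2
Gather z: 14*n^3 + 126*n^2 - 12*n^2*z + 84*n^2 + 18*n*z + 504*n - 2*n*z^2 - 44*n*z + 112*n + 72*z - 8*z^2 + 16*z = 14*n^3 + 210*n^2 + 616*n + z^2*(-2*n - 8) + z*(-12*n^2 - 26*n + 88)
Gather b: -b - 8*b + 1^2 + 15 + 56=72 - 9*b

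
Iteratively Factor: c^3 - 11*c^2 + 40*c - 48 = (c - 4)*(c^2 - 7*c + 12) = (c - 4)*(c - 3)*(c - 4)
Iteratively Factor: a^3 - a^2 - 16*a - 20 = (a + 2)*(a^2 - 3*a - 10) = (a - 5)*(a + 2)*(a + 2)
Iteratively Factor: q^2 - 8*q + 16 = (q - 4)*(q - 4)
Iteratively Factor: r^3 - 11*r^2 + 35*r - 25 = (r - 5)*(r^2 - 6*r + 5) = (r - 5)*(r - 1)*(r - 5)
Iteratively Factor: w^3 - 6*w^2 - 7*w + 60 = (w + 3)*(w^2 - 9*w + 20) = (w - 4)*(w + 3)*(w - 5)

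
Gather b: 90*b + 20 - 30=90*b - 10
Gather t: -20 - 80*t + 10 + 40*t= -40*t - 10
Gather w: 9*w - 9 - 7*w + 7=2*w - 2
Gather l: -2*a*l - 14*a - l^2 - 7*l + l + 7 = -14*a - l^2 + l*(-2*a - 6) + 7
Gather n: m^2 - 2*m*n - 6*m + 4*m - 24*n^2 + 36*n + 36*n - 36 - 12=m^2 - 2*m - 24*n^2 + n*(72 - 2*m) - 48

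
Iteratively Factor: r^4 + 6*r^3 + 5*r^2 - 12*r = (r + 4)*(r^3 + 2*r^2 - 3*r) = r*(r + 4)*(r^2 + 2*r - 3) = r*(r + 3)*(r + 4)*(r - 1)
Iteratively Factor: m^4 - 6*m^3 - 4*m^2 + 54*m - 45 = (m + 3)*(m^3 - 9*m^2 + 23*m - 15) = (m - 3)*(m + 3)*(m^2 - 6*m + 5) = (m - 3)*(m - 1)*(m + 3)*(m - 5)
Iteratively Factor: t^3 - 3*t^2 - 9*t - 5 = (t + 1)*(t^2 - 4*t - 5) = (t - 5)*(t + 1)*(t + 1)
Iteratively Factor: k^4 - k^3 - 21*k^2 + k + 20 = (k - 1)*(k^3 - 21*k - 20) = (k - 1)*(k + 1)*(k^2 - k - 20) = (k - 5)*(k - 1)*(k + 1)*(k + 4)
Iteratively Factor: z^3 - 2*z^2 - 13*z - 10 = (z + 2)*(z^2 - 4*z - 5) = (z + 1)*(z + 2)*(z - 5)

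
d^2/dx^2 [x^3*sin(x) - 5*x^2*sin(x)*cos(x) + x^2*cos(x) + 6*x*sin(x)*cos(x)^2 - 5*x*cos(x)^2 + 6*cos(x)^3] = -x^3*sin(x) + 10*x^2*sin(2*x) + 5*x^2*cos(x) + x*sin(x)/2 - 27*x*sin(3*x)/2 - 10*x*cos(2*x) + 5*sin(2*x) + cos(x)/2 - 9*cos(3*x)/2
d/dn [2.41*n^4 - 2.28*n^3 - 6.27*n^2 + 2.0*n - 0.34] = 9.64*n^3 - 6.84*n^2 - 12.54*n + 2.0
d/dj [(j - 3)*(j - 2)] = 2*j - 5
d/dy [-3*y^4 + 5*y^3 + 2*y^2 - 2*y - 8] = -12*y^3 + 15*y^2 + 4*y - 2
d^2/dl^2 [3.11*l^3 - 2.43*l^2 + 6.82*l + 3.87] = 18.66*l - 4.86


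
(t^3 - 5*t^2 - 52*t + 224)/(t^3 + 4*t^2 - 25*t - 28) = (t - 8)/(t + 1)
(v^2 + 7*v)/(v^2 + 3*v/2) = 2*(v + 7)/(2*v + 3)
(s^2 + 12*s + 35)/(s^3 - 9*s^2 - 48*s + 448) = (s + 5)/(s^2 - 16*s + 64)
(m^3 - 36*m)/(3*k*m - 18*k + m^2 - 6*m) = m*(m + 6)/(3*k + m)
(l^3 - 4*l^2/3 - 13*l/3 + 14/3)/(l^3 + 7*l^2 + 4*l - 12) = (l - 7/3)/(l + 6)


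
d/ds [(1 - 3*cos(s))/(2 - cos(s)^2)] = (3*cos(s)^2 - 2*cos(s) + 6)*sin(s)/(sin(s)^2 + 1)^2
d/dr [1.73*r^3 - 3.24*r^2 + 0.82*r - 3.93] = 5.19*r^2 - 6.48*r + 0.82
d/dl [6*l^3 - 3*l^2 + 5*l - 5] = 18*l^2 - 6*l + 5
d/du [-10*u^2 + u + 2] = 1 - 20*u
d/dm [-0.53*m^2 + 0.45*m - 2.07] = 0.45 - 1.06*m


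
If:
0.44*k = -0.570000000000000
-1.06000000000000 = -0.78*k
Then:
No Solution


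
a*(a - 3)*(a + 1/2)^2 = a^4 - 2*a^3 - 11*a^2/4 - 3*a/4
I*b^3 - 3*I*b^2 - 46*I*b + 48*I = (b - 8)*(b + 6)*(I*b - I)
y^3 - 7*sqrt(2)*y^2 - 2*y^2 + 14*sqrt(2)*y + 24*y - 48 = (y - 2)*(y - 4*sqrt(2))*(y - 3*sqrt(2))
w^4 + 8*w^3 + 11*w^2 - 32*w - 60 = (w - 2)*(w + 2)*(w + 3)*(w + 5)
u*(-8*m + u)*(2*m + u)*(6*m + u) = -96*m^3*u - 52*m^2*u^2 + u^4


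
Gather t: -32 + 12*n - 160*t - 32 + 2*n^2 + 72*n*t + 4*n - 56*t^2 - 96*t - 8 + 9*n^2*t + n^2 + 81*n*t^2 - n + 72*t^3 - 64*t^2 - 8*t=3*n^2 + 15*n + 72*t^3 + t^2*(81*n - 120) + t*(9*n^2 + 72*n - 264) - 72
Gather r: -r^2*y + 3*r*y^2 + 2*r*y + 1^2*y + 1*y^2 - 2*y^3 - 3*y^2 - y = -r^2*y + r*(3*y^2 + 2*y) - 2*y^3 - 2*y^2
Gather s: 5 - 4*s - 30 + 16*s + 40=12*s + 15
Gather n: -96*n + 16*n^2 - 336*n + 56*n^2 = 72*n^2 - 432*n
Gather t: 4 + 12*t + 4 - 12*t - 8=0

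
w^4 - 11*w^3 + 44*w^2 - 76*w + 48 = (w - 4)*(w - 3)*(w - 2)^2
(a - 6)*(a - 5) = a^2 - 11*a + 30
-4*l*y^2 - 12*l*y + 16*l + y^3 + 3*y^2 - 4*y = (-4*l + y)*(y - 1)*(y + 4)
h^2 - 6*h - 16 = (h - 8)*(h + 2)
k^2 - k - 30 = (k - 6)*(k + 5)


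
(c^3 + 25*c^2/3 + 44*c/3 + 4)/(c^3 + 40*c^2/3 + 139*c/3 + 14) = (c + 2)/(c + 7)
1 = 1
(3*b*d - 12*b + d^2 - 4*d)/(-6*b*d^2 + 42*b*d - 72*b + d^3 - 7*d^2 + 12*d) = (-3*b - d)/(6*b*d - 18*b - d^2 + 3*d)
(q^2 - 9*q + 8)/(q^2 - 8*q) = (q - 1)/q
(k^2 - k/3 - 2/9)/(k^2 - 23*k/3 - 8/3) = (k - 2/3)/(k - 8)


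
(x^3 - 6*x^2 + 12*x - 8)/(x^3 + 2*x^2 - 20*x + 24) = (x - 2)/(x + 6)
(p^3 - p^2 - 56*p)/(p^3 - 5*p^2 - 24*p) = (p + 7)/(p + 3)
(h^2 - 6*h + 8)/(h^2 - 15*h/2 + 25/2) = 2*(h^2 - 6*h + 8)/(2*h^2 - 15*h + 25)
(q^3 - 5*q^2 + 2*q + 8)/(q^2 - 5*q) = (q^3 - 5*q^2 + 2*q + 8)/(q*(q - 5))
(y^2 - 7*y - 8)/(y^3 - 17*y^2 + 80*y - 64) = (y + 1)/(y^2 - 9*y + 8)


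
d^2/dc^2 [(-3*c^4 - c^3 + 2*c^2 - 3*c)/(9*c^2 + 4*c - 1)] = 2*(-243*c^6 - 324*c^5 - 63*c^4 - 244*c^3 + 48*c^2 - 84*c - 10)/(729*c^6 + 972*c^5 + 189*c^4 - 152*c^3 - 21*c^2 + 12*c - 1)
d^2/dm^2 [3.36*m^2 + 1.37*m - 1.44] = 6.72000000000000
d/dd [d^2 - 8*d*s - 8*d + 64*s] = 2*d - 8*s - 8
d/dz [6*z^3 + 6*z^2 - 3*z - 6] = 18*z^2 + 12*z - 3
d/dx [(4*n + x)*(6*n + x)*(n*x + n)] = n*(24*n^2 + 20*n*x + 10*n + 3*x^2 + 2*x)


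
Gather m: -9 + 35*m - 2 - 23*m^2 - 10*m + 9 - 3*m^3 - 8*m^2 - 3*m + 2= -3*m^3 - 31*m^2 + 22*m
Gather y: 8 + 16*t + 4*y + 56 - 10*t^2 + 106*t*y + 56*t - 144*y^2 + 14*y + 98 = -10*t^2 + 72*t - 144*y^2 + y*(106*t + 18) + 162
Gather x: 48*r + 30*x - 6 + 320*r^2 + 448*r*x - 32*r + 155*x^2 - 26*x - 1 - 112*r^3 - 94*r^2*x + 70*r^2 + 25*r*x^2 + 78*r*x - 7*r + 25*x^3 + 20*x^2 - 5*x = -112*r^3 + 390*r^2 + 9*r + 25*x^3 + x^2*(25*r + 175) + x*(-94*r^2 + 526*r - 1) - 7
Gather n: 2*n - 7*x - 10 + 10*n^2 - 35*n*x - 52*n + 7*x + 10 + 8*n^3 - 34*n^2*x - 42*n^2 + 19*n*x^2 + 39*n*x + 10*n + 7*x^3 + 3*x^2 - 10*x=8*n^3 + n^2*(-34*x - 32) + n*(19*x^2 + 4*x - 40) + 7*x^3 + 3*x^2 - 10*x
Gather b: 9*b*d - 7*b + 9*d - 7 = b*(9*d - 7) + 9*d - 7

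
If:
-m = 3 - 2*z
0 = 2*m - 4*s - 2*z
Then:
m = 2*z - 3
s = z/2 - 3/2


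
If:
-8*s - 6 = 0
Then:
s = -3/4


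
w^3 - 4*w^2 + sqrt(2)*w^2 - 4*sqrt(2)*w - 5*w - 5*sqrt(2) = (w - 5)*(w + 1)*(w + sqrt(2))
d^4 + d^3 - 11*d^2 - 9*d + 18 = (d - 3)*(d - 1)*(d + 2)*(d + 3)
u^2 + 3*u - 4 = (u - 1)*(u + 4)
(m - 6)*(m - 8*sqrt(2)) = m^2 - 8*sqrt(2)*m - 6*m + 48*sqrt(2)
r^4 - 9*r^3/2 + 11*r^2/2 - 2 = (r - 2)^2*(r - 1)*(r + 1/2)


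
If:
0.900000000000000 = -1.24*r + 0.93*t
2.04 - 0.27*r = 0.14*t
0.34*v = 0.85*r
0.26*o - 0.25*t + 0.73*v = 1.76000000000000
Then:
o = -16.23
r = 4.17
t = 6.53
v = 10.43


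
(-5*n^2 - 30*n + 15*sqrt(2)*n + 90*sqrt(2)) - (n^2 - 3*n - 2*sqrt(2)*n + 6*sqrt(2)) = -6*n^2 - 27*n + 17*sqrt(2)*n + 84*sqrt(2)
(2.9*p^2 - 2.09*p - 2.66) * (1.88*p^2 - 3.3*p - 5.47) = 5.452*p^4 - 13.4992*p^3 - 13.9668*p^2 + 20.2103*p + 14.5502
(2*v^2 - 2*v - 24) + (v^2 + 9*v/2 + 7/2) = 3*v^2 + 5*v/2 - 41/2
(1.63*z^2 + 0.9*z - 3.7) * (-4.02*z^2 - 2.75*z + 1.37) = -6.5526*z^4 - 8.1005*z^3 + 14.6321*z^2 + 11.408*z - 5.069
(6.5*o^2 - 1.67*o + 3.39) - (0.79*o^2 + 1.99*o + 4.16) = 5.71*o^2 - 3.66*o - 0.77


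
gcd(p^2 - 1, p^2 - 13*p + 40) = 1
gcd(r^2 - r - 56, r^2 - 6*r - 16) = r - 8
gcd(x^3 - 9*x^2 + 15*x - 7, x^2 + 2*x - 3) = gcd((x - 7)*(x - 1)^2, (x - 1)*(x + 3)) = x - 1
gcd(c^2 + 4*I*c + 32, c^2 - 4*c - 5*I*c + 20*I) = 1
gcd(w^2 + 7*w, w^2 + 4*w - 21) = w + 7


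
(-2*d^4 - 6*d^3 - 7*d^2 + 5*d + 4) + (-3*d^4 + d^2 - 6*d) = -5*d^4 - 6*d^3 - 6*d^2 - d + 4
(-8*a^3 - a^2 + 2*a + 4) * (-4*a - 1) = 32*a^4 + 12*a^3 - 7*a^2 - 18*a - 4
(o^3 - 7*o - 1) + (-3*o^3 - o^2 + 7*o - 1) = -2*o^3 - o^2 - 2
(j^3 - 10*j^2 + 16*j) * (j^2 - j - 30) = j^5 - 11*j^4 - 4*j^3 + 284*j^2 - 480*j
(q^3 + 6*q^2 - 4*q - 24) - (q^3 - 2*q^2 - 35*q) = 8*q^2 + 31*q - 24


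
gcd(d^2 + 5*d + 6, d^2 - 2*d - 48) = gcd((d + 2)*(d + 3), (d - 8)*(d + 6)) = 1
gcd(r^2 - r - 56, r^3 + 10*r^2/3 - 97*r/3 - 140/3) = r + 7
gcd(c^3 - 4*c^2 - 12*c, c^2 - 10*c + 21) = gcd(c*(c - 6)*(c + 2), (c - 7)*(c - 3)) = 1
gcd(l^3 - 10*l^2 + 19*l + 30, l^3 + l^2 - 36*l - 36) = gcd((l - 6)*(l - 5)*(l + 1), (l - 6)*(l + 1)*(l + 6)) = l^2 - 5*l - 6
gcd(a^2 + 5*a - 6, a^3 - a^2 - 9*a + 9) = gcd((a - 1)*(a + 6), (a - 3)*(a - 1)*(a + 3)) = a - 1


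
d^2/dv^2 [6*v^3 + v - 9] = 36*v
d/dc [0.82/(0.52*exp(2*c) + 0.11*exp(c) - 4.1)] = (-0.8528*exp(c) - 0.0902)*exp(c)/(0.52*exp(2*c) + 0.11*exp(c) - 4.1)^2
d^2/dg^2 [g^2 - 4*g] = 2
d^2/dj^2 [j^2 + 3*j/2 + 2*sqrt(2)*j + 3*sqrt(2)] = 2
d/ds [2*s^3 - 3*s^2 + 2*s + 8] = 6*s^2 - 6*s + 2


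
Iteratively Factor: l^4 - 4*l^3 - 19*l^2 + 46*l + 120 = (l - 5)*(l^3 + l^2 - 14*l - 24) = (l - 5)*(l - 4)*(l^2 + 5*l + 6) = (l - 5)*(l - 4)*(l + 2)*(l + 3)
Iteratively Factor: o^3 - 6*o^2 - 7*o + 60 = (o - 5)*(o^2 - o - 12) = (o - 5)*(o - 4)*(o + 3)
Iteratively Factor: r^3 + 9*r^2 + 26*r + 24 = (r + 2)*(r^2 + 7*r + 12) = (r + 2)*(r + 3)*(r + 4)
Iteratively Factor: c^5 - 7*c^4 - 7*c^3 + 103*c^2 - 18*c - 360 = (c - 3)*(c^4 - 4*c^3 - 19*c^2 + 46*c + 120) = (c - 5)*(c - 3)*(c^3 + c^2 - 14*c - 24) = (c - 5)*(c - 3)*(c + 2)*(c^2 - c - 12) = (c - 5)*(c - 4)*(c - 3)*(c + 2)*(c + 3)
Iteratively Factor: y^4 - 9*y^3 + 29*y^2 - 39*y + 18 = (y - 3)*(y^3 - 6*y^2 + 11*y - 6) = (y - 3)^2*(y^2 - 3*y + 2) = (y - 3)^2*(y - 2)*(y - 1)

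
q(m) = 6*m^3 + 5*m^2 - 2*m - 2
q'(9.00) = 1546.00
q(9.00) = 4759.00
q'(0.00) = -2.00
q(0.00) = -2.00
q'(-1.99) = 49.38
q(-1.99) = -25.50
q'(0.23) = 1.25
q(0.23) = -2.12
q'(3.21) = 215.57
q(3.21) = 241.56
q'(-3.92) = 235.40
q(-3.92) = -278.75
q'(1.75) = 70.62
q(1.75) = 41.97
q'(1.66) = 64.20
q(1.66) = 35.90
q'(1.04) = 27.87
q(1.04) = 8.08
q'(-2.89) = 119.44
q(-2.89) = -99.28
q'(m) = 18*m^2 + 10*m - 2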